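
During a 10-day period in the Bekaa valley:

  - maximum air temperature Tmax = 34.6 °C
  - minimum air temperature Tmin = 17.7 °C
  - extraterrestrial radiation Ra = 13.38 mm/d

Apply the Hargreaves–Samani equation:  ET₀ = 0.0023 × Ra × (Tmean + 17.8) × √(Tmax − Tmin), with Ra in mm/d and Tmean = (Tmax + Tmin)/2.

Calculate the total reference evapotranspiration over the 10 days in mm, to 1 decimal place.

Tmean = (34.6 + 17.7)/2 = 26.15 °C
ET₀ = 0.0023 × 13.38 × (26.15 + 17.8) × √16.9 = 0.0023 × 13.38 × 43.95 × 4.1110 = 5.5602 mm/d
Over 10 days: 5.5602 × 10 = 55.602 mm

55.6 mm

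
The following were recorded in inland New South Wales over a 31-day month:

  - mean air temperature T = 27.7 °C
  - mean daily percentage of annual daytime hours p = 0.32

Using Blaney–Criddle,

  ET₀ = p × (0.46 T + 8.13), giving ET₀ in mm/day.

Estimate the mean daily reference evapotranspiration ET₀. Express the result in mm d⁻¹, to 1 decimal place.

ET₀ = 0.32 × (0.46 × 27.7 + 8.13) = 0.32 × 20.872 = 6.6790 mm/d

6.7 mm d⁻¹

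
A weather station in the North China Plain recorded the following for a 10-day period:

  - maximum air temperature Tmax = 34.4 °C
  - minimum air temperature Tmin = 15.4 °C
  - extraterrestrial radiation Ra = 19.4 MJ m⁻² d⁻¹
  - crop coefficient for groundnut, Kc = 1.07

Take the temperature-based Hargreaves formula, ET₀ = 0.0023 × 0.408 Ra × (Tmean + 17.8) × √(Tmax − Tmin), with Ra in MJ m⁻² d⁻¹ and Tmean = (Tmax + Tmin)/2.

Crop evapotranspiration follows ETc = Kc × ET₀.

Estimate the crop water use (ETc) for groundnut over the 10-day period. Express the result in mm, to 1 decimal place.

36.3 mm

Tmean = (34.4 + 15.4)/2 = 24.90 °C
0.408 Ra = 0.408 × 19.4 = 7.9152 mm/d equivalent
ET₀ = 0.0023 × 7.9152 × (24.90 + 17.8) × √19.0 = 0.0023 × 7.9152 × 42.70 × 4.3589 = 3.3884 mm/d
ETc = Kc × ET₀ = 1.07 × 3.3884 = 3.6256 mm/d
Over 10 days: 3.6256 × 10 = 36.256 mm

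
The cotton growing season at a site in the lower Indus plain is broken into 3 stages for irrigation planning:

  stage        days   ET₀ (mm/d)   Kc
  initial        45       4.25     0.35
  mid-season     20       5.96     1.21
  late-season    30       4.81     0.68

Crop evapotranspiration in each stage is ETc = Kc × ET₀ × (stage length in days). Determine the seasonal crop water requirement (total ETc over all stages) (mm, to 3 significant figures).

309 mm

initial: 0.35 × 4.25 × 45 = 66.94 mm
mid-season: 1.21 × 5.96 × 20 = 144.23 mm
late-season: 0.68 × 4.81 × 30 = 98.12 mm
Seasonal total = 309.29 mm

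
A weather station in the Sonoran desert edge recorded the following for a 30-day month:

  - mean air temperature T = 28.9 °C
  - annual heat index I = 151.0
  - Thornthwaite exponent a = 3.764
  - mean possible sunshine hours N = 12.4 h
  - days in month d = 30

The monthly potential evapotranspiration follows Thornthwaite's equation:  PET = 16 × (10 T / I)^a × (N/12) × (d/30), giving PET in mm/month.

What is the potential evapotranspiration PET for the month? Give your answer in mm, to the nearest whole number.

10T/I = 10 × 28.9 / 151.0 = 1.9139
(10T/I)^a = 1.9139^3.764 = 11.5118
Uncorrected PET = 16 × 11.5118 = 184.189 mm
Correction = (N/12)(d/30) = (12.4/12)(30/30) = 1.0333
PET = 184.189 × 1.0333 = 190.322 mm/month

190 mm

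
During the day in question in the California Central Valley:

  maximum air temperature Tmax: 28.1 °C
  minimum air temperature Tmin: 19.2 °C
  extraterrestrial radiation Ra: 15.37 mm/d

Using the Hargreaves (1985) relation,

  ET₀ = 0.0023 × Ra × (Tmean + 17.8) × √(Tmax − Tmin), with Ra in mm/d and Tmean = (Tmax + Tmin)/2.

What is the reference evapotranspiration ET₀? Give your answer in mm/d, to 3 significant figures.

4.37 mm/d

Tmean = (28.1 + 19.2)/2 = 23.65 °C
ET₀ = 0.0023 × 15.37 × (23.65 + 17.8) × √8.9 = 0.0023 × 15.37 × 41.45 × 2.9833 = 4.3714 mm/d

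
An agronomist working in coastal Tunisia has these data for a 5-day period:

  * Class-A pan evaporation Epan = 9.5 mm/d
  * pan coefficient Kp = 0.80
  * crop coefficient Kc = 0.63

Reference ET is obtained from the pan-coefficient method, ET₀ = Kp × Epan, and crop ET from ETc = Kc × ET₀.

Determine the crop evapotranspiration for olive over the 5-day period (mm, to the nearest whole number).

24 mm

ET₀ = 0.80 × 9.5 = 7.6000 mm/d
ETc = Kc × ET₀ = 0.63 × 7.6000 = 4.7880 mm/d
Over 5 days: 4.7880 × 5 = 23.940 mm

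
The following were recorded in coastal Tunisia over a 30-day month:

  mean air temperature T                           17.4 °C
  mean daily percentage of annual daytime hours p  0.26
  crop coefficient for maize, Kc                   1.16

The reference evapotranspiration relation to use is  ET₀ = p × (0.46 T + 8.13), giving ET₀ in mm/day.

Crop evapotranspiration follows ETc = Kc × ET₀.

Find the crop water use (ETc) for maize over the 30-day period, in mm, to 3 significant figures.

146 mm

ET₀ = 0.26 × (0.46 × 17.4 + 8.13) = 0.26 × 16.134 = 4.1948 mm/d
ETc = Kc × ET₀ = 1.16 × 4.1948 = 4.8660 mm/d
Over 30 days: 4.8660 × 30 = 145.980 mm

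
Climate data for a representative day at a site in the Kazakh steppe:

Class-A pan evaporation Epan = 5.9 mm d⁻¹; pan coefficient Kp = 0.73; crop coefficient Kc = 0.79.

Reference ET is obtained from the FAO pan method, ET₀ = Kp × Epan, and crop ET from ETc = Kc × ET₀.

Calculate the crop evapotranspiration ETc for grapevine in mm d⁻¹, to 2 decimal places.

ET₀ = 0.73 × 5.9 = 4.3070 mm/d
ETc = Kc × ET₀ = 0.79 × 4.3070 = 3.4025 mm/d

3.40 mm d⁻¹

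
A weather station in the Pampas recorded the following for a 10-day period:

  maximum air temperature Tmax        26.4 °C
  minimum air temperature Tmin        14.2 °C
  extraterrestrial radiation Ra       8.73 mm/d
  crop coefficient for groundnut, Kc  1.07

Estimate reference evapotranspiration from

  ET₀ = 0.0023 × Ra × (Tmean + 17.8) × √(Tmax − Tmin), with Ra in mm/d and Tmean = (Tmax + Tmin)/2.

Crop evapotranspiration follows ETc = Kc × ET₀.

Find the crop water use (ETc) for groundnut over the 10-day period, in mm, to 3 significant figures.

Tmean = (26.4 + 14.2)/2 = 20.30 °C
ET₀ = 0.0023 × 8.73 × (20.30 + 17.8) × √12.2 = 0.0023 × 8.73 × 38.10 × 3.4928 = 2.6720 mm/d
ETc = Kc × ET₀ = 1.07 × 2.6720 = 2.8590 mm/d
Over 10 days: 2.8590 × 10 = 28.590 mm

28.6 mm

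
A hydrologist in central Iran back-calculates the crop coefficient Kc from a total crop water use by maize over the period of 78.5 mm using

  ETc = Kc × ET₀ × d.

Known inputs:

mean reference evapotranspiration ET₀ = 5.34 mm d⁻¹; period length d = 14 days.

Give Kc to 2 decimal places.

1.05

ETc = Kc × ET₀ × d  ⇒  Kc = ETc / (ET₀ × d)
Kc = 78.5 / (5.34 × 14) = 78.5 / 74.76 = 1.0500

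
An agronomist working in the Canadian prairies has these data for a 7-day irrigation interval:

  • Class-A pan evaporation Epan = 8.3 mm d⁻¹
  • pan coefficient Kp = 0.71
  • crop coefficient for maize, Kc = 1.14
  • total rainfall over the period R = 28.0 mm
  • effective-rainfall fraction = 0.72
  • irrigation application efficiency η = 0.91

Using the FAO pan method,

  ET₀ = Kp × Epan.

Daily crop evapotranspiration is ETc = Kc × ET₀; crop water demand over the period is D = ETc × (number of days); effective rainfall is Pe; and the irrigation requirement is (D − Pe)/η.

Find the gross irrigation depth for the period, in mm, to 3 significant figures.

ET₀ = 0.71 × 8.3 = 5.8930 mm/d
ETc = Kc × ET₀ = 1.14 × 5.8930 = 6.7180 mm/d
Crop demand D = ETc × 7 d = 6.7180 × 7 = 47.026 mm
Pe = 0.72 × 28.0 = 20.160 mm
D − Pe = 47.026 − 20.160 = 26.866 mm
Gross irrigation = 26.866 / 0.91 = 29.523 mm

29.5 mm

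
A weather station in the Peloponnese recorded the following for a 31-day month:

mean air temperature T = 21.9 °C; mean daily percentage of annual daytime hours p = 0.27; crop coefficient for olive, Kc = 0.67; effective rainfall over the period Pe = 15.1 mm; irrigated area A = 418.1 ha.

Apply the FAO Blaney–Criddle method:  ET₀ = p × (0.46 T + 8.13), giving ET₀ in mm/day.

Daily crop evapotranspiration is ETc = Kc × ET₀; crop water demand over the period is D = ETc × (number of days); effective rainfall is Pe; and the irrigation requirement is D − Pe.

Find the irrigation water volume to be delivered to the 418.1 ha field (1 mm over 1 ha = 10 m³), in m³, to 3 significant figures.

ET₀ = 0.27 × (0.46 × 21.9 + 8.13) = 0.27 × 18.204 = 4.9151 mm/d
ETc = Kc × ET₀ = 0.67 × 4.9151 = 3.2931 mm/d
Crop demand D = ETc × 31 d = 3.2931 × 31 = 102.086 mm
D − Pe = 102.086 − 15.1 = 86.986 mm
Volume = 86.986 mm × 418.1 ha × 10 = 363688.5 m³

364000 m³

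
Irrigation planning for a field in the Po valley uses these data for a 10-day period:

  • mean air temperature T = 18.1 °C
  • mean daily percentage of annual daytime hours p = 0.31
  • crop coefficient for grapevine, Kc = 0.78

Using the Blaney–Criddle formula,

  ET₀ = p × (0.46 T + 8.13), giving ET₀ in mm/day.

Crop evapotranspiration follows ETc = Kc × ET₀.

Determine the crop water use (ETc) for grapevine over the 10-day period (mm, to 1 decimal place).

ET₀ = 0.31 × (0.46 × 18.1 + 8.13) = 0.31 × 16.456 = 5.1014 mm/d
ETc = Kc × ET₀ = 0.78 × 5.1014 = 3.9791 mm/d
Over 10 days: 3.9791 × 10 = 39.791 mm

39.8 mm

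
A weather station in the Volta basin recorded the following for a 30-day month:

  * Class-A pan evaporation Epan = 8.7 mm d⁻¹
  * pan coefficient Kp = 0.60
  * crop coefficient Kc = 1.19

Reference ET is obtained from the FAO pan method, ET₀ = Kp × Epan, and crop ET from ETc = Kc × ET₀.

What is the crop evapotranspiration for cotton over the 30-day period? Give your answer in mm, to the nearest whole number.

ET₀ = 0.60 × 8.7 = 5.2200 mm/d
ETc = Kc × ET₀ = 1.19 × 5.2200 = 6.2118 mm/d
Over 30 days: 6.2118 × 30 = 186.354 mm

186 mm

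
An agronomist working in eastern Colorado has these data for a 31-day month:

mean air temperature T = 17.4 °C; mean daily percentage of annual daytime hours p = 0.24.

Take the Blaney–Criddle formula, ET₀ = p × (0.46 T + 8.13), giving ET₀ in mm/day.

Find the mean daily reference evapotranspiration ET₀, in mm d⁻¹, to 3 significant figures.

ET₀ = 0.24 × (0.46 × 17.4 + 8.13) = 0.24 × 16.134 = 3.8722 mm/d

3.87 mm d⁻¹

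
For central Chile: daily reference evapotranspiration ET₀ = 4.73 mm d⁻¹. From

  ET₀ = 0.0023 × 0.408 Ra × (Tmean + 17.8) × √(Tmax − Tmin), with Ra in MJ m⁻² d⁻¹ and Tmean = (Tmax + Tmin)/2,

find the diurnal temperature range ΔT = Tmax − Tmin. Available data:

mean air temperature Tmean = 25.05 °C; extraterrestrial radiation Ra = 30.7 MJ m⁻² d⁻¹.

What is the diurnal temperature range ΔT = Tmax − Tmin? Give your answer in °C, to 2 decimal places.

14.68 °C

√ΔT = ET₀ / [0.0023 × 0.408 × Ra × (Tmean+17.8)] = 4.73 / (0.0023 × 12.5256 × 42.85) = 3.8316
ΔT = 3.8316² = 14.681 °C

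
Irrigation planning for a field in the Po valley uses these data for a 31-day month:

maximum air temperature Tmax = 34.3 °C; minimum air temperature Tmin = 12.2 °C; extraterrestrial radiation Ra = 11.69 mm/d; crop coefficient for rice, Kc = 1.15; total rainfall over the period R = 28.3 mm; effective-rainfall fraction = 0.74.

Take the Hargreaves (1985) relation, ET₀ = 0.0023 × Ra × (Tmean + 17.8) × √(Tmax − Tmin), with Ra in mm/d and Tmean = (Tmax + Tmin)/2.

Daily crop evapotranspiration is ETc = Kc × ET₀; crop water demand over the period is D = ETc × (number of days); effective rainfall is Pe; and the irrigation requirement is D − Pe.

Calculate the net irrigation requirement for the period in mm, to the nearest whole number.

Tmean = (34.3 + 12.2)/2 = 23.25 °C
ET₀ = 0.0023 × 11.69 × (23.25 + 17.8) × √22.1 = 0.0023 × 11.69 × 41.05 × 4.7011 = 5.1887 mm/d
ETc = Kc × ET₀ = 1.15 × 5.1887 = 5.9670 mm/d
Crop demand D = ETc × 31 d = 5.9670 × 31 = 184.977 mm
Pe = 0.74 × 28.3 = 20.942 mm
D − Pe = 184.977 − 20.942 = 164.035 mm

164 mm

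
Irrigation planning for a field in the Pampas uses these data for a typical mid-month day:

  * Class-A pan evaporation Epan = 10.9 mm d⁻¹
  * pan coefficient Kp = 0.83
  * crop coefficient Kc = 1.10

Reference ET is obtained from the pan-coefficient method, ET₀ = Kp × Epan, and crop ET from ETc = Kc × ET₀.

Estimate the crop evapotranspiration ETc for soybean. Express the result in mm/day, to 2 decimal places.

9.95 mm/day

ET₀ = 0.83 × 10.9 = 9.0470 mm/d
ETc = Kc × ET₀ = 1.10 × 9.0470 = 9.9517 mm/d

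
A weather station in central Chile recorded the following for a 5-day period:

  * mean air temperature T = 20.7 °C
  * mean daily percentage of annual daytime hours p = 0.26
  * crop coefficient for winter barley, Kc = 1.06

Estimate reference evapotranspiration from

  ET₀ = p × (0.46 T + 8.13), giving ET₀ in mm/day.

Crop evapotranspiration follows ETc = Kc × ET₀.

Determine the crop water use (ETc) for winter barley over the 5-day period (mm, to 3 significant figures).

24.3 mm

ET₀ = 0.26 × (0.46 × 20.7 + 8.13) = 0.26 × 17.652 = 4.5895 mm/d
ETc = Kc × ET₀ = 1.06 × 4.5895 = 4.8649 mm/d
Over 5 days: 4.8649 × 5 = 24.325 mm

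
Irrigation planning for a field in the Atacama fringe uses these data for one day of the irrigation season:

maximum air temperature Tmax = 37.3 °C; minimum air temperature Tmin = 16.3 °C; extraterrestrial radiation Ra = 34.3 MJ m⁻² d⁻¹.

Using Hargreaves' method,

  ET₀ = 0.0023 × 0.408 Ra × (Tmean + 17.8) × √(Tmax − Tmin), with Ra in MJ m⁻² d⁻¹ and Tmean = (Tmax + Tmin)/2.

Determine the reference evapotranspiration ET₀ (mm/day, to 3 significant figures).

Tmean = (37.3 + 16.3)/2 = 26.80 °C
0.408 Ra = 0.408 × 34.3 = 13.9944 mm/d equivalent
ET₀ = 0.0023 × 13.9944 × (26.80 + 17.8) × √21.0 = 0.0023 × 13.9944 × 44.60 × 4.5826 = 6.5785 mm/d

6.58 mm/day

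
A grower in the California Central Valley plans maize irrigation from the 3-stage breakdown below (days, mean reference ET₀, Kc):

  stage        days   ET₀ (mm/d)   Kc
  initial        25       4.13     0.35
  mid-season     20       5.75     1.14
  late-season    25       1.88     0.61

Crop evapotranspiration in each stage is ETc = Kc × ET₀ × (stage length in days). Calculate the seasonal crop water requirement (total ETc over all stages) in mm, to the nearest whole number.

initial: 0.35 × 4.13 × 25 = 36.14 mm
mid-season: 1.14 × 5.75 × 20 = 131.10 mm
late-season: 0.61 × 1.88 × 25 = 28.67 mm
Seasonal total = 195.91 mm

196 mm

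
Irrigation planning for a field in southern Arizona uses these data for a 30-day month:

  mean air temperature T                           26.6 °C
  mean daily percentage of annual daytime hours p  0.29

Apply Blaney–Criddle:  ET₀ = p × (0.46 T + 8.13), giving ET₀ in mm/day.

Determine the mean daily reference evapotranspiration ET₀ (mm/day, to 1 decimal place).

5.9 mm/day

ET₀ = 0.29 × (0.46 × 26.6 + 8.13) = 0.29 × 20.366 = 5.9061 mm/d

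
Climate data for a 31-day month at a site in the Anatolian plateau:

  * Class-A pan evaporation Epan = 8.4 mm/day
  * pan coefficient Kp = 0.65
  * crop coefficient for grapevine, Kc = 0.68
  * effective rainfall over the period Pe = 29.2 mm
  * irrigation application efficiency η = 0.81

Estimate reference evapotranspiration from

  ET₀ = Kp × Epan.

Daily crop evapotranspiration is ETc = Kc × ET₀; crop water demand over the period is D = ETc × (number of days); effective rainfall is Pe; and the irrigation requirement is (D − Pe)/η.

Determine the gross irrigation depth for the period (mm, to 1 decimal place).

ET₀ = 0.65 × 8.4 = 5.4600 mm/d
ETc = Kc × ET₀ = 0.68 × 5.4600 = 3.7128 mm/d
Crop demand D = ETc × 31 d = 3.7128 × 31 = 115.097 mm
D − Pe = 115.097 − 29.2 = 85.897 mm
Gross irrigation = 85.897 / 0.81 = 106.046 mm

106.0 mm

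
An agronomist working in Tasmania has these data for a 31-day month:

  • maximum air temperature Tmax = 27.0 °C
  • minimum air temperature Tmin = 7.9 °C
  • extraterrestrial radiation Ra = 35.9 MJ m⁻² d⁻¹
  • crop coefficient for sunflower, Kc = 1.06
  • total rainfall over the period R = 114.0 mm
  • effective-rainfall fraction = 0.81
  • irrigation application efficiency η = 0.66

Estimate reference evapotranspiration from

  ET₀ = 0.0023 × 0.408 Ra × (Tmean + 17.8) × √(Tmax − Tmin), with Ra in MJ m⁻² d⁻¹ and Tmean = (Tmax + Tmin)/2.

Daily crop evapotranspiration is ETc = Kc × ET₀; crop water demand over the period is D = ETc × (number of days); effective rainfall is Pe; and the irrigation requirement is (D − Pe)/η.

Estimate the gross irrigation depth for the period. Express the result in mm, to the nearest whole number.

118 mm

Tmean = (27.0 + 7.9)/2 = 17.45 °C
0.408 Ra = 0.408 × 35.9 = 14.6472 mm/d equivalent
ET₀ = 0.0023 × 14.6472 × (17.45 + 17.8) × √19.1 = 0.0023 × 14.6472 × 35.25 × 4.3704 = 5.1899 mm/d
ETc = Kc × ET₀ = 1.06 × 5.1899 = 5.5013 mm/d
Crop demand D = ETc × 31 d = 5.5013 × 31 = 170.540 mm
Pe = 0.81 × 114.0 = 92.340 mm
D − Pe = 170.540 − 92.340 = 78.200 mm
Gross irrigation = 78.200 / 0.66 = 118.485 mm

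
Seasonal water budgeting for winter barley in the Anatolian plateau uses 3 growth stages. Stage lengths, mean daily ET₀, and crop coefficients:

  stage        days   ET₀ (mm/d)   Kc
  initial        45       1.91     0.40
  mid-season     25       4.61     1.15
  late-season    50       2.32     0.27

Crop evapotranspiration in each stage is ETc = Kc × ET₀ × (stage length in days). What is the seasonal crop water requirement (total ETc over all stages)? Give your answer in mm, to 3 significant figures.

initial: 0.40 × 1.91 × 45 = 34.38 mm
mid-season: 1.15 × 4.61 × 25 = 132.54 mm
late-season: 0.27 × 2.32 × 50 = 31.32 mm
Seasonal total = 198.24 mm

198 mm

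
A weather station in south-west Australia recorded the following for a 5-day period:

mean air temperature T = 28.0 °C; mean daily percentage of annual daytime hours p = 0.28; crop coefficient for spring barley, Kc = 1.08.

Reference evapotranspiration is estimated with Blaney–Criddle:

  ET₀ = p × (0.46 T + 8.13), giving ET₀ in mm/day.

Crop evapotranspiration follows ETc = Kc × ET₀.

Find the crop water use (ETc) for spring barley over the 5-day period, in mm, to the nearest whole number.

ET₀ = 0.28 × (0.46 × 28.0 + 8.13) = 0.28 × 21.010 = 5.8828 mm/d
ETc = Kc × ET₀ = 1.08 × 5.8828 = 6.3534 mm/d
Over 5 days: 6.3534 × 5 = 31.767 mm

32 mm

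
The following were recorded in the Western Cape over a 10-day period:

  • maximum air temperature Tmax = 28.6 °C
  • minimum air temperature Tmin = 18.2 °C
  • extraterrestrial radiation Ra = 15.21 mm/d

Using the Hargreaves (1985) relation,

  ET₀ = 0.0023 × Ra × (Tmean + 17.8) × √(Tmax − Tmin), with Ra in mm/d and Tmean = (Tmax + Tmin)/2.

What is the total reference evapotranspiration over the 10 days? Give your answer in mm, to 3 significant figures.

Tmean = (28.6 + 18.2)/2 = 23.40 °C
ET₀ = 0.0023 × 15.21 × (23.40 + 17.8) × √10.4 = 0.0023 × 15.21 × 41.20 × 3.2249 = 4.6480 mm/d
Over 10 days: 4.6480 × 10 = 46.480 mm

46.5 mm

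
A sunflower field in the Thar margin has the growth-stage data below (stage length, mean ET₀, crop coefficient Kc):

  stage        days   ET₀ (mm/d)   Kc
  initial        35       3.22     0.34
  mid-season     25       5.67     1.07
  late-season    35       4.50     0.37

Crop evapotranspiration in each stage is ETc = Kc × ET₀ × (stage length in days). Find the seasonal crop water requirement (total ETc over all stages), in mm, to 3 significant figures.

248 mm

initial: 0.34 × 3.22 × 35 = 38.32 mm
mid-season: 1.07 × 5.67 × 25 = 151.67 mm
late-season: 0.37 × 4.50 × 35 = 58.28 mm
Seasonal total = 248.27 mm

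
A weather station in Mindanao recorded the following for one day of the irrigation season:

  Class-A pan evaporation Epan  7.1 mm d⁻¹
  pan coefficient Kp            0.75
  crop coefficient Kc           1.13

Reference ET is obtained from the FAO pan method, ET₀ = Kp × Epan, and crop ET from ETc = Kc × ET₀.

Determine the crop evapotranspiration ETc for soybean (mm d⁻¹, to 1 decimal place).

ET₀ = 0.75 × 7.1 = 5.3250 mm/d
ETc = Kc × ET₀ = 1.13 × 5.3250 = 6.0173 mm/d

6.0 mm d⁻¹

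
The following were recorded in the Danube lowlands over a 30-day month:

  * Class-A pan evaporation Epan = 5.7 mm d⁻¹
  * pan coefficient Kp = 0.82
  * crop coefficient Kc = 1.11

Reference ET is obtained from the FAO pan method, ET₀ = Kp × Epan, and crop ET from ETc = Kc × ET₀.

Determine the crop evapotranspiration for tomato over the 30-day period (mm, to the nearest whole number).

ET₀ = 0.82 × 5.7 = 4.6740 mm/d
ETc = Kc × ET₀ = 1.11 × 4.6740 = 5.1881 mm/d
Over 30 days: 5.1881 × 30 = 155.643 mm

156 mm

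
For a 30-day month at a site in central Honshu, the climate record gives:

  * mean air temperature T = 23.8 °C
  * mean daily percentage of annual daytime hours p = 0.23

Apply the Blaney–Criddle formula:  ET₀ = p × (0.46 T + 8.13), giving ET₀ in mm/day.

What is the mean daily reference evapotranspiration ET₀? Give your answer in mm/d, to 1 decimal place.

ET₀ = 0.23 × (0.46 × 23.8 + 8.13) = 0.23 × 19.078 = 4.3879 mm/d

4.4 mm/d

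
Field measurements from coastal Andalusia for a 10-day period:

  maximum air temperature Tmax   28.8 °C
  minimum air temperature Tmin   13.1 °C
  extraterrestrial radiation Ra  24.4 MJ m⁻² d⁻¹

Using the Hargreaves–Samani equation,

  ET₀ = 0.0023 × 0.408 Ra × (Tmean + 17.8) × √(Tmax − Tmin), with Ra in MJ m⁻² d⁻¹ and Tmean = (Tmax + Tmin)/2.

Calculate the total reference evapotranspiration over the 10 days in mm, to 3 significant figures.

Tmean = (28.8 + 13.1)/2 = 20.95 °C
0.408 Ra = 0.408 × 24.4 = 9.9552 mm/d equivalent
ET₀ = 0.0023 × 9.9552 × (20.95 + 17.8) × √15.7 = 0.0023 × 9.9552 × 38.75 × 3.9623 = 3.5156 mm/d
Over 10 days: 3.5156 × 10 = 35.156 mm

35.2 mm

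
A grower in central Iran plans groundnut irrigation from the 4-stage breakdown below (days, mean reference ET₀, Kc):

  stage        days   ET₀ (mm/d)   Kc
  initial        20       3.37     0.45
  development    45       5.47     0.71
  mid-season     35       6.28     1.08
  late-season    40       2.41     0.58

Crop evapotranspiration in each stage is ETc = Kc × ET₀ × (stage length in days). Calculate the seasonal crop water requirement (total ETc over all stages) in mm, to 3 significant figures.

498 mm

initial: 0.45 × 3.37 × 20 = 30.33 mm
development: 0.71 × 5.47 × 45 = 174.77 mm
mid-season: 1.08 × 6.28 × 35 = 237.38 mm
late-season: 0.58 × 2.41 × 40 = 55.91 mm
Seasonal total = 498.39 mm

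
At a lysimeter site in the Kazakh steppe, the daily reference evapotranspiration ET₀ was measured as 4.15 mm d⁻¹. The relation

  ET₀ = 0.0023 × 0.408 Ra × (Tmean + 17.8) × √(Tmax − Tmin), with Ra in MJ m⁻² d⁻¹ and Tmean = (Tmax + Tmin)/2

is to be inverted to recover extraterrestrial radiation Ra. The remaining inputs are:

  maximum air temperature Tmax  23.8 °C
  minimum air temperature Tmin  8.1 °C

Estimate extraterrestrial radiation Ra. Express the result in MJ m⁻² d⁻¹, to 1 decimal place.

Tmean = (23.8+8.1)/2 = 15.95 °C; ΔT = 15.7
Ra = ET₀ / [0.0023 × 0.408 × (Tmean+17.8) × √ΔT]
   = 4.15 / (0.0023 × 0.408 × 33.75 × 3.9623) = 33.070 MJ m⁻² d⁻¹

33.1 MJ m⁻² d⁻¹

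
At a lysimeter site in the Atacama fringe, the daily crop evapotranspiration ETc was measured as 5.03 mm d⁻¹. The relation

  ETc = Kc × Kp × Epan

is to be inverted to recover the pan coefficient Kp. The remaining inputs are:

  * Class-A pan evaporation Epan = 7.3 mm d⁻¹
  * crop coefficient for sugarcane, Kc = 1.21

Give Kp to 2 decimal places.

0.57

ETc = Kc × Kp × Epan  ⇒  Kp = ETc / (Kc × Epan)
Kp = 5.03 / (1.21 × 7.3) = 5.03 / 8.833 = 0.5695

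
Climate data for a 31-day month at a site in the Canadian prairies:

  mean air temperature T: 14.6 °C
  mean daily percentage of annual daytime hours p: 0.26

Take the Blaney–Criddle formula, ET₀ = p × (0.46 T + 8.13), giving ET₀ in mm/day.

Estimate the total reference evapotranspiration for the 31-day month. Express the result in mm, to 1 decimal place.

119.7 mm

ET₀ = 0.26 × (0.46 × 14.6 + 8.13) = 0.26 × 14.846 = 3.8600 mm/d
Monthly total = 3.8600 × 31 = 119.660 mm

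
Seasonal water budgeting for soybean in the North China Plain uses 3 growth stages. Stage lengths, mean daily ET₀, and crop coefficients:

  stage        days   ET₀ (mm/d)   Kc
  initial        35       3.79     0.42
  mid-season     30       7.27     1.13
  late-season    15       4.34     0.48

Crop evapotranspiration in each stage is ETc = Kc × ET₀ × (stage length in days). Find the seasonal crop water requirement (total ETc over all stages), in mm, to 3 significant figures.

initial: 0.42 × 3.79 × 35 = 55.71 mm
mid-season: 1.13 × 7.27 × 30 = 246.45 mm
late-season: 0.48 × 4.34 × 15 = 31.25 mm
Seasonal total = 333.41 mm

333 mm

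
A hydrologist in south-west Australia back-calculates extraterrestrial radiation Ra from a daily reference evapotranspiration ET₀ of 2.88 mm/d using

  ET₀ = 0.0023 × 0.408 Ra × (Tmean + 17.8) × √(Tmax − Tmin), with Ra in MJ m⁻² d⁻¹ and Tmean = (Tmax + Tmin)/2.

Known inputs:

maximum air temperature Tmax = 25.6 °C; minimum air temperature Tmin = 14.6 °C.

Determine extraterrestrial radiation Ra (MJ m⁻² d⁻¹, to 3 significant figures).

Tmean = (25.6+14.6)/2 = 20.10 °C; ΔT = 11.0
Ra = ET₀ / [0.0023 × 0.408 × (Tmean+17.8) × √ΔT]
   = 2.88 / (0.0023 × 0.408 × 37.90 × 3.3166) = 24.416 MJ m⁻² d⁻¹

24.4 MJ m⁻² d⁻¹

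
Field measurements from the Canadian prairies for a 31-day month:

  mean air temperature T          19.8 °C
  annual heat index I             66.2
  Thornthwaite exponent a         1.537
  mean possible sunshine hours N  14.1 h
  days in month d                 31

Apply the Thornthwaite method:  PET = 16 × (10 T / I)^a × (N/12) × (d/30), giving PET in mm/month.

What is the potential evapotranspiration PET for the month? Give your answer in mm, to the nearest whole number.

105 mm

10T/I = 10 × 19.8 / 66.2 = 2.9909
(10T/I)^a = 2.9909^1.537 = 5.3865
Uncorrected PET = 16 × 5.3865 = 86.184 mm
Correction = (N/12)(d/30) = (14.1/12)(31/30) = 1.2142
PET = 86.184 × 1.2142 = 104.645 mm/month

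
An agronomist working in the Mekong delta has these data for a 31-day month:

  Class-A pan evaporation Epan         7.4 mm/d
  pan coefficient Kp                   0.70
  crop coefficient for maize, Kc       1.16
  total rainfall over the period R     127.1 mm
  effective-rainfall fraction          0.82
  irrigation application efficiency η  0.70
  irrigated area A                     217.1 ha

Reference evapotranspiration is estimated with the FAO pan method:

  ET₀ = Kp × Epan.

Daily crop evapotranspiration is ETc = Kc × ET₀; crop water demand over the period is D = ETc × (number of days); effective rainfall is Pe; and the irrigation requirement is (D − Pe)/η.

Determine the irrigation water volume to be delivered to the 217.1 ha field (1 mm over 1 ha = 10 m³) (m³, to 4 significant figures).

ET₀ = 0.70 × 7.4 = 5.1800 mm/d
ETc = Kc × ET₀ = 1.16 × 5.1800 = 6.0088 mm/d
Crop demand D = ETc × 31 d = 6.0088 × 31 = 186.273 mm
Pe = 0.82 × 127.1 = 104.222 mm
D − Pe = 186.273 − 104.222 = 82.051 mm
Gross irrigation = 82.051 / 0.70 = 117.216 mm
Volume = 117.216 mm × 217.1 ha × 10 = 254475.9 m³

254500 m³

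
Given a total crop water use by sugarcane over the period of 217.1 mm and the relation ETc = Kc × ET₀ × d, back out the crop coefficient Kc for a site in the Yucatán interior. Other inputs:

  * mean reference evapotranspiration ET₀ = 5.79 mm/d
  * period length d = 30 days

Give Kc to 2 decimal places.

ETc = Kc × ET₀ × d  ⇒  Kc = ETc / (ET₀ × d)
Kc = 217.1 / (5.79 × 30) = 217.1 / 173.70 = 1.2499

1.25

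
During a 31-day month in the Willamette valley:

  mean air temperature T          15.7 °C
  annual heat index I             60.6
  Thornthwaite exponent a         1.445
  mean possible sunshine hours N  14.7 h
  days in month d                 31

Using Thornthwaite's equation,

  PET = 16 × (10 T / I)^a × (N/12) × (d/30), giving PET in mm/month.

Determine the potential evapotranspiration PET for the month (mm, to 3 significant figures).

10T/I = 10 × 15.7 / 60.6 = 2.5908
(10T/I)^a = 2.5908^1.445 = 3.9574
Uncorrected PET = 16 × 3.9574 = 63.318 mm
Correction = (N/12)(d/30) = (14.7/12)(31/30) = 1.2658
PET = 63.318 × 1.2658 = 80.148 mm/month

80.1 mm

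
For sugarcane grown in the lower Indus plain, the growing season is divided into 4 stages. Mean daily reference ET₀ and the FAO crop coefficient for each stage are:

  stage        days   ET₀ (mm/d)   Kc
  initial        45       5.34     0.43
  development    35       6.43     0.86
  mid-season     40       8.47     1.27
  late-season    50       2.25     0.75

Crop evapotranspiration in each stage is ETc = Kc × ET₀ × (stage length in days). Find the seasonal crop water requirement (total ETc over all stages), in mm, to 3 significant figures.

812 mm

initial: 0.43 × 5.34 × 45 = 103.33 mm
development: 0.86 × 6.43 × 35 = 193.54 mm
mid-season: 1.27 × 8.47 × 40 = 430.28 mm
late-season: 0.75 × 2.25 × 50 = 84.38 mm
Seasonal total = 811.53 mm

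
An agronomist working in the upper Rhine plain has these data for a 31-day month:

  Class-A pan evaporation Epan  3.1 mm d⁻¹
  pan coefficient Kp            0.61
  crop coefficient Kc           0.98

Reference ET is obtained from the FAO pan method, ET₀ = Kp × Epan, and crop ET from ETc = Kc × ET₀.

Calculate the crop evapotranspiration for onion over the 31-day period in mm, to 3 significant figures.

ET₀ = 0.61 × 3.1 = 1.8910 mm/d
ETc = Kc × ET₀ = 0.98 × 1.8910 = 1.8532 mm/d
Over 31 days: 1.8532 × 31 = 57.449 mm

57.4 mm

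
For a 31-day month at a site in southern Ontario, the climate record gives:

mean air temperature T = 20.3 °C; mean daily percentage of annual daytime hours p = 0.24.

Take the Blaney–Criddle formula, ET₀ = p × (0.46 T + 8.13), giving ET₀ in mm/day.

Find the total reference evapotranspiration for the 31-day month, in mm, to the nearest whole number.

ET₀ = 0.24 × (0.46 × 20.3 + 8.13) = 0.24 × 17.468 = 4.1923 mm/d
Monthly total = 4.1923 × 31 = 129.961 mm

130 mm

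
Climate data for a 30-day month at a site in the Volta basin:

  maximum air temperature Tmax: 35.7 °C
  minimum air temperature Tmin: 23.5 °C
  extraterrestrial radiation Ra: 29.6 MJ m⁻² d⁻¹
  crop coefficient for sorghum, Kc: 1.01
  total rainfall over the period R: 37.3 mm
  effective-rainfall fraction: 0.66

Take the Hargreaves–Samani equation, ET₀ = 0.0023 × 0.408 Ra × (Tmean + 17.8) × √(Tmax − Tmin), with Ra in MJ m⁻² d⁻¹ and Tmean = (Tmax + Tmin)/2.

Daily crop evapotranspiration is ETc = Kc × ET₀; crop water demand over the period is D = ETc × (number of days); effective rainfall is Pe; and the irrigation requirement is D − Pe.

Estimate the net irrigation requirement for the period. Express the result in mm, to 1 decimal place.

Tmean = (35.7 + 23.5)/2 = 29.60 °C
0.408 Ra = 0.408 × 29.6 = 12.0768 mm/d equivalent
ET₀ = 0.0023 × 12.0768 × (29.60 + 17.8) × √12.2 = 0.0023 × 12.0768 × 47.40 × 3.4928 = 4.5987 mm/d
ETc = Kc × ET₀ = 1.01 × 4.5987 = 4.6447 mm/d
Crop demand D = ETc × 30 d = 4.6447 × 30 = 139.341 mm
Pe = 0.66 × 37.3 = 24.618 mm
D − Pe = 139.341 − 24.618 = 114.723 mm

114.7 mm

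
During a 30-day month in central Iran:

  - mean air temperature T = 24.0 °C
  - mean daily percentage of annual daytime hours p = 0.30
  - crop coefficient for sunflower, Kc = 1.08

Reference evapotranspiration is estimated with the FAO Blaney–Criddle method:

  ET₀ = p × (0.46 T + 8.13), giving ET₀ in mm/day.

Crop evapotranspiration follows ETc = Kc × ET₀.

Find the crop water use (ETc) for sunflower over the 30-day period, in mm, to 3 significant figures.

186 mm

ET₀ = 0.30 × (0.46 × 24.0 + 8.13) = 0.30 × 19.170 = 5.7510 mm/d
ETc = Kc × ET₀ = 1.08 × 5.7510 = 6.2111 mm/d
Over 30 days: 6.2111 × 30 = 186.333 mm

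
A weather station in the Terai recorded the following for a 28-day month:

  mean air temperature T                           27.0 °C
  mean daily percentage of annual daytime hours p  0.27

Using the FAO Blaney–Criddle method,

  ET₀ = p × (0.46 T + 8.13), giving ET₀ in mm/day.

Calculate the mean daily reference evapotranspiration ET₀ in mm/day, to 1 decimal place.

ET₀ = 0.27 × (0.46 × 27.0 + 8.13) = 0.27 × 20.550 = 5.5485 mm/d

5.5 mm/day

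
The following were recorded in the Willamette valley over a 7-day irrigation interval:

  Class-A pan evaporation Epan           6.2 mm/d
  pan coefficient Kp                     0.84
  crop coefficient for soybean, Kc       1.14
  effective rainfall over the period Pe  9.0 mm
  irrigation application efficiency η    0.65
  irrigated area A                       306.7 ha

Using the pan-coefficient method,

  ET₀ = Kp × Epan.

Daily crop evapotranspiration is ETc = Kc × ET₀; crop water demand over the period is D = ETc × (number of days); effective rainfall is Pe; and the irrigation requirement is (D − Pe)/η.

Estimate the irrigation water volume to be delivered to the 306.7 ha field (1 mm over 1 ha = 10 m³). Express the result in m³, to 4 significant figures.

153600 m³

ET₀ = 0.84 × 6.2 = 5.2080 mm/d
ETc = Kc × ET₀ = 1.14 × 5.2080 = 5.9371 mm/d
Crop demand D = ETc × 7 d = 5.9371 × 7 = 41.560 mm
D − Pe = 41.560 − 9.0 = 32.560 mm
Gross irrigation = 32.560 / 0.65 = 50.092 mm
Volume = 50.092 mm × 306.7 ha × 10 = 153632.2 m³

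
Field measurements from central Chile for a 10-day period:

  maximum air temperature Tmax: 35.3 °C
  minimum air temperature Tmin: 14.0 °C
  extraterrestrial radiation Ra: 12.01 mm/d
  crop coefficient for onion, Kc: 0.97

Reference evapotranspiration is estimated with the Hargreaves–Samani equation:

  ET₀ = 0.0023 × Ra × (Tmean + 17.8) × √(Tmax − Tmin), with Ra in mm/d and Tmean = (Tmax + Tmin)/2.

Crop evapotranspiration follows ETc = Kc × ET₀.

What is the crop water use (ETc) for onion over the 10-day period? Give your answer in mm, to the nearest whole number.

52 mm

Tmean = (35.3 + 14.0)/2 = 24.65 °C
ET₀ = 0.0023 × 12.01 × (24.65 + 17.8) × √21.3 = 0.0023 × 12.01 × 42.45 × 4.6152 = 5.4118 mm/d
ETc = Kc × ET₀ = 0.97 × 5.4118 = 5.2494 mm/d
Over 10 days: 5.2494 × 10 = 52.494 mm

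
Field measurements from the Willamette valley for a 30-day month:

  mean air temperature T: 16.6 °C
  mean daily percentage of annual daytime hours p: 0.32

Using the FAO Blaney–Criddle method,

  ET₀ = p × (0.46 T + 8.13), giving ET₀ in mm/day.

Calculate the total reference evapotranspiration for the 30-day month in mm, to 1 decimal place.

ET₀ = 0.32 × (0.46 × 16.6 + 8.13) = 0.32 × 15.766 = 5.0451 mm/d
Monthly total = 5.0451 × 30 = 151.353 mm

151.4 mm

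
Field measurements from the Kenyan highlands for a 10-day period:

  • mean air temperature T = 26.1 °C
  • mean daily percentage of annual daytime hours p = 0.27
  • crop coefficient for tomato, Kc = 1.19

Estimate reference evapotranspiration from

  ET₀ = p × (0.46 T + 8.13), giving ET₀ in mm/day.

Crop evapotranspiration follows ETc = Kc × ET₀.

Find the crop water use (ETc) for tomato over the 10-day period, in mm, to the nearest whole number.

65 mm

ET₀ = 0.27 × (0.46 × 26.1 + 8.13) = 0.27 × 20.136 = 5.4367 mm/d
ETc = Kc × ET₀ = 1.19 × 5.4367 = 6.4697 mm/d
Over 10 days: 6.4697 × 10 = 64.697 mm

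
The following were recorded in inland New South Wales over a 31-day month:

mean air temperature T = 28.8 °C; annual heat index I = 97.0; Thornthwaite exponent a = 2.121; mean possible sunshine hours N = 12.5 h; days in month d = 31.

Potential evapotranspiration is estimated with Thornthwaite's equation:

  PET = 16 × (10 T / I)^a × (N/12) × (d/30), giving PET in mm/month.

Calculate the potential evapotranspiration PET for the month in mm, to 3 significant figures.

10T/I = 10 × 28.8 / 97.0 = 2.9691
(10T/I)^a = 2.9691^2.121 = 10.0563
Uncorrected PET = 16 × 10.0563 = 160.901 mm
Correction = (N/12)(d/30) = (12.5/12)(31/30) = 1.0764
PET = 160.901 × 1.0764 = 173.194 mm/month

173 mm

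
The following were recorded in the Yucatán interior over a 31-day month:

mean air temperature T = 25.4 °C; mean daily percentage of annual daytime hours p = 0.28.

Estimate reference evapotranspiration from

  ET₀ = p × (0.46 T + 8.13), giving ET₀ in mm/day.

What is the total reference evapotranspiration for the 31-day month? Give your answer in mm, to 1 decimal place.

ET₀ = 0.28 × (0.46 × 25.4 + 8.13) = 0.28 × 19.814 = 5.5479 mm/d
Monthly total = 5.5479 × 31 = 171.985 mm

172.0 mm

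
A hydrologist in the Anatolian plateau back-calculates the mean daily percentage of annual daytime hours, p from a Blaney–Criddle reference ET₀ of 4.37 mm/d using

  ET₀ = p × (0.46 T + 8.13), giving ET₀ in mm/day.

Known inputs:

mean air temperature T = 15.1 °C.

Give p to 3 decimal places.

0.290

p = ET₀ / (0.46 T + 8.13) = 4.37 / (0.46 × 15.1 + 8.13) = 4.37 / 15.076 = 0.2899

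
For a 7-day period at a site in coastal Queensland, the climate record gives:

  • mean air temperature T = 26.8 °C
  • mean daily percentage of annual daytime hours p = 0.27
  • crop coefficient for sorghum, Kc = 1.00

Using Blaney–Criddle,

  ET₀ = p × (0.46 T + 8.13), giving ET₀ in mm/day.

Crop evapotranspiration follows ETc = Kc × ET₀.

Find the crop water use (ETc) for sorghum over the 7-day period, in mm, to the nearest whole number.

39 mm

ET₀ = 0.27 × (0.46 × 26.8 + 8.13) = 0.27 × 20.458 = 5.5237 mm/d
ETc = Kc × ET₀ = 1.00 × 5.5237 = 5.5237 mm/d
Over 7 days: 5.5237 × 7 = 38.666 mm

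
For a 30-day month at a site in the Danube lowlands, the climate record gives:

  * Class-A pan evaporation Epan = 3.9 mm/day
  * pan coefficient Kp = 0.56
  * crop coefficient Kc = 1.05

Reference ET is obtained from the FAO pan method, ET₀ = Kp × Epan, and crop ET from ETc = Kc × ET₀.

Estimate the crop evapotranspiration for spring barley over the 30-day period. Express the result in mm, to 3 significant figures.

68.8 mm

ET₀ = 0.56 × 3.9 = 2.1840 mm/d
ETc = Kc × ET₀ = 1.05 × 2.1840 = 2.2932 mm/d
Over 30 days: 2.2932 × 30 = 68.796 mm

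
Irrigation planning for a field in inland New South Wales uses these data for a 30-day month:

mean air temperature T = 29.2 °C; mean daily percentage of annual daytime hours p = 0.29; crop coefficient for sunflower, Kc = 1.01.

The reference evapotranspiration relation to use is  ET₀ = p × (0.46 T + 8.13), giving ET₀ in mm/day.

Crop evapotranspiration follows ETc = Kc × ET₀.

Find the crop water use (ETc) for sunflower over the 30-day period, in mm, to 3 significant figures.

ET₀ = 0.29 × (0.46 × 29.2 + 8.13) = 0.29 × 21.562 = 6.2530 mm/d
ETc = Kc × ET₀ = 1.01 × 6.2530 = 6.3155 mm/d
Over 30 days: 6.3155 × 30 = 189.465 mm

189 mm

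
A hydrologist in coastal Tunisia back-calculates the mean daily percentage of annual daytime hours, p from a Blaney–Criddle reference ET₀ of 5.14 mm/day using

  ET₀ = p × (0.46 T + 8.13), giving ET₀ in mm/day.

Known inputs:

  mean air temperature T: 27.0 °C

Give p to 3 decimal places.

p = ET₀ / (0.46 T + 8.13) = 5.14 / (0.46 × 27.0 + 8.13) = 5.14 / 20.550 = 0.2501

0.250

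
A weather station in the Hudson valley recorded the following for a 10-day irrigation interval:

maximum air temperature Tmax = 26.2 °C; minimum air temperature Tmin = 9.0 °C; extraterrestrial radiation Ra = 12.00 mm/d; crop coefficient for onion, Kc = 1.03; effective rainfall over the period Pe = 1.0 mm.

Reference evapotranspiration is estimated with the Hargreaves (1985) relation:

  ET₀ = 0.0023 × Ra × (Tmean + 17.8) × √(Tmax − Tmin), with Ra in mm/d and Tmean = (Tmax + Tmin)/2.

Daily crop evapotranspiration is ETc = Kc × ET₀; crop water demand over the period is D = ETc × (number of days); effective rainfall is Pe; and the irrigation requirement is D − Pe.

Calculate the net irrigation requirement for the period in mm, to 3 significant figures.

Tmean = (26.2 + 9.0)/2 = 17.60 °C
ET₀ = 0.0023 × 12.00 × (17.60 + 17.8) × √17.2 = 0.0023 × 12.00 × 35.40 × 4.1473 = 4.0521 mm/d
ETc = Kc × ET₀ = 1.03 × 4.0521 = 4.1737 mm/d
Crop demand D = ETc × 10 d = 4.1737 × 10 = 41.737 mm
D − Pe = 41.737 − 1.0 = 40.737 mm

40.7 mm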